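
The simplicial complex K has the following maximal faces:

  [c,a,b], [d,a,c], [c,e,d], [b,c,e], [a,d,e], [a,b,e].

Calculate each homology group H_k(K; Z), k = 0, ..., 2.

Fix the vertex order a < b < c < d < e and write every simplex with vertices in increasing order. Then dim K = 2 and the simplices of K are:

  0-simplices (5): a, b, c, d, e
  1-simplices (9): ab, ac, ad, ae, bc, be, cd, ce, de
  2-simplices (6): abc, abe, acd, ade, bce, cde

so the chain groups are C_0 ≅ Z^5, C_1 ≅ Z^9, C_2 ≅ Z^6.

The boundary map ∂_1: C_1 → C_0 sends each edge [p,q] (with p < q) to q − p.
This gives a 5×9 integer matrix of rank 4; reducing to Smith normal form yields diagonal entries (1,1,1,1).

∂_2: C_2 → C_1 acts by ∂[p,q,r] = [q,r] − [p,r] + [p,q]. For instance
  ∂ade = de − ae + ad,
  ∂acd = cd − ad + ac.
This gives a 9×6 integer matrix of rank 5; reducing to Smith normal form yields diagonal entries (1,1,1,1,1).

From H_k ≅ ker(∂_k) / im(∂_{k+1}) we obtain:

  H_0: rank C_0 − rank ∂_1 = 5 − 4 = 1, and the invariant factors of ∂_1 are all 1, so H_0 ≅ Z.
  H_1: rank ker ∂_1 − rank ∂_2 = (9 − 4) − 5 = 0, and the invariant factors of ∂_2 are all 1, so H_1 ≅ 0.
  H_2: rank ker ∂_2 − rank ∂_3 = (6 − 5) − 0 = 1, and there is no ∂_3, so H_2 ≅ Z.

(K is a triangulation of the 2-sphere S^2.)

H_0 ≅ Z,  H_1 = 0,  H_2 ≅ Z.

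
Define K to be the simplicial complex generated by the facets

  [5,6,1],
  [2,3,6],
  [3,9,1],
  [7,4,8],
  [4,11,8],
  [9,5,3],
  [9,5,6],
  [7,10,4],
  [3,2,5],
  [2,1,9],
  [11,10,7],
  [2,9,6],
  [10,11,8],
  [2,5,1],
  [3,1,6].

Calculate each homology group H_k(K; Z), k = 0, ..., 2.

H_0 = Z^2,  H_1 = Z ⊕ Z/2,  H_2 = 0.

Take the total order 1 < 2 < 3 < 4 < 5 < 6 < 7 < 8 < 9 < 10 < 11 on the vertex set. Then K (dimension 2) consists of the simplices:

  0-simplices (11): [1], [2], [3], [4], [5], [6], [7], [8], [9], [10], [11]
  1-simplices (25): (25 of them)
  2-simplices (15): [1,2,5], [1,2,9], [1,3,6], [1,3,9], [1,5,6], [2,3,5], [2,3,6], [2,6,9], [3,5,9], [4,7,8], [4,7,10], [4,8,11], [5,6,9], [7,10,11], [8,10,11]

giving chain groups C_0 ≅ Z^11, C_1 ≅ Z^25, C_2 ≅ Z^15.

∂_1: C_1 → C_0 sends each edge [p,q] (with p < q) to q − p. For instance
  ∂[8,11] = [11] − [8].
As a 11×25 matrix over Z this has rank 9, with invariant factors (1,1,1,1,1,1,1,1,1).

Boundary ∂_2: C_2 → C_1 acts by ∂[p,q,r] = [q,r] − [p,r] + [p,q]. For instance
  ∂[4,8,11] = [8,11] − [4,11] + [4,8],
  ∂[1,2,5] = [2,5] − [1,5] + [1,2].
The 25×15 boundary matrix has rank 15 and Smith normal form diag(1,1,1,1,1,1,1,1,1,1,1,1,1,1,2).

From H_k ≅ ker(∂_k) / im(∂_{k+1}) we obtain:

  H_0: rank C_0 − rank ∂_1 = 11 − 9 = 2, and the invariant factors of ∂_1 are all 1, so H_0 = Z^2.
  H_1: rank ker ∂_1 − rank ∂_2 = (25 − 9) − 15 = 1, and ∂_2 has invariant factor 2 > 1, so H_1 = Z ⊕ Z/2.
  H_2: rank ker ∂_2 − rank ∂_3 = (15 − 15) − 0 = 0, and there is no ∂_3, so H_2 = 0.

As a check, the Euler characteristic is 11 − 25 + 15 = 1, which agrees with 2 − 1 + 0 = 1.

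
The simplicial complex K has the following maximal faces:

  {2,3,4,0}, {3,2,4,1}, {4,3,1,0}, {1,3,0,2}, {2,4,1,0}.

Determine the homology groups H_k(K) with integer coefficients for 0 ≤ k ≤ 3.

H_0 ≅ Z,  H_1 = 0,  H_2 = 0,  H_3 ≅ Z.

K has 5 vertices, 10 edges, 10 triangles, 5 3-simplices.
rank ∂_0 = 0, rank ∂_1 = 4 ⇒ b_0 = 5 − 0 − 4 = 1; all invariant factors of ∂_1 are 1 so no torsion. So H_0 ≅ Z.
rank ∂_1 = 4, rank ∂_2 = 6 ⇒ b_1 = 10 − 4 − 6 = 0; all invariant factors of ∂_2 are 1 so no torsion. So H_1 ≅ 0.
rank ∂_2 = 6, rank ∂_3 = 4 ⇒ b_2 = 10 − 6 − 4 = 0; all invariant factors of ∂_3 are 1 so no torsion. So H_2 ≅ 0.
rank ∂_3 = 4, rank ∂_4 = 0 ⇒ b_3 = 5 − 4 − 0 = 1. So H_3 ≅ Z.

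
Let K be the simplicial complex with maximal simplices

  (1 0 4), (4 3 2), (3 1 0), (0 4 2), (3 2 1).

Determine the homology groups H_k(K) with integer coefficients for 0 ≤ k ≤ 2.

We work with the vertex ordering 0 < 1 < 2 < 3 < 4. The simplices of K, each written with vertices in increasing order, are:

  0-simplices (5): [0], [1], [2], [3], [4]
  1-simplices (10): [0,1], [0,2], [0,3], [0,4], [1,2], [1,3], [1,4], [2,3], [2,4], [3,4]
  2-simplices (5): [0,1,3], [0,1,4], [0,2,4], [1,2,3], [2,3,4]

so the chain groups are C_0 ≅ Z^5, C_1 ≅ Z^10, C_2 ≅ Z^5.

Boundary ∂_1: C_1 → C_0 is given by ∂[p,q] = [q] − [p]. For instance
  ∂[2,4] = [4] − [2].
As a 5×10 matrix over Z this has rank 4, with invariant factors (1,1,1,1).

Boundary ∂_2: C_2 → C_1 sends each 2-simplex [p,q,r] to [q,r] − [p,r] + [p,q]. For instance
  ∂[1,2,3] = [2,3] − [1,3] + [1,2],
  ∂[0,1,3] = [1,3] − [0,3] + [0,1].
The resulting 10×5 matrix has rank 5, and its Smith normal form has invariant factors (1,1,1,1,1).

Reading off H_k = ker ∂_k / im ∂_{k+1}:

  H_0: rank C_0 − rank ∂_1 = 5 − 4 = 1, and the invariant factors of ∂_1 are all 1, so H_0 ≅ Z.
  H_1: rank ker ∂_1 − rank ∂_2 = (10 − 4) − 5 = 1, and the invariant factors of ∂_2 are all 1, so H_1 ≅ Z.
  H_2: rank ker ∂_2 − rank ∂_3 = (5 − 5) − 0 = 0, and there is no ∂_3, so H_2 ≅ 0.

H_0 ≅ Z,  H_1 ≅ Z,  H_2 = 0.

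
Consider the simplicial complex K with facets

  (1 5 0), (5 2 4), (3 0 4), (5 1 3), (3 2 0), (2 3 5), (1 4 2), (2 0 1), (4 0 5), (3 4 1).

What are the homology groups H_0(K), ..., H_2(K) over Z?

Fix the vertex order 0 < 1 < 2 < 3 < 4 < 5 and write every simplex with vertices in increasing order. Then dim K = 2 and the simplices of K are:

  0-simplices (6): [0], [1], [2], [3], [4], [5]
  1-simplices (15): [0,1], [0,2], [0,3], [0,4], [0,5], [1,2], [1,3], [1,4], [1,5], [2,3], [2,4], [2,5], [3,4], [3,5], [4,5]
  2-simplices (10): [0,1,2], [0,1,5], [0,2,3], [0,3,4], [0,4,5], [1,2,4], [1,3,4], [1,3,5], [2,3,5], [2,4,5]

so the chain groups are C_0 ≅ Z^6, C_1 ≅ Z^15, C_2 ≅ Z^10.

Boundary ∂_1: C_1 → C_0 sends each edge [p,q] (with p < q) to q − p. For instance
  ∂[0,2] = [2] − [0].
The resulting 6×15 matrix has rank 5, and its Smith normal form has invariant factors (1,1,1,1,1).

The boundary map ∂_2: C_2 → C_1 sends each 2-simplex [p,q,r] to [q,r] − [p,r] + [p,q]. For instance
  ∂[1,3,4] = [3,4] − [1,4] + [1,3],
  ∂[2,4,5] = [4,5] − [2,5] + [2,4].
As a 15×10 matrix over Z this has rank 10, with invariant factors (1,1,1,1,1,1,1,1,1,2).

From H_k ≅ ker(∂_k) / im(∂_{k+1}) we obtain:

  H_0: rank C_0 − rank ∂_1 = 6 − 5 = 1, and the invariant factors of ∂_1 are all 1, so H_0 = Z.
  H_1: rank ker ∂_1 − rank ∂_2 = (15 − 5) − 10 = 0, and ∂_2 has invariant factor 2 > 1, so H_1 = Z/2.
  H_2: rank ker ∂_2 − rank ∂_3 = (10 − 10) − 0 = 0, and there is no ∂_3, so H_2 = 0.

(K is a triangulation of the real projective plane RP^2.)

H_0 = Z,  H_1 = Z/2,  H_2 = 0.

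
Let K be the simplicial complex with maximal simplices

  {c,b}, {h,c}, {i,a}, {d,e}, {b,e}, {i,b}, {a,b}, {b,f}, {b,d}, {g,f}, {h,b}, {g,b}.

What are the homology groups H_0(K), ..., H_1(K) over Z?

K has 9 vertices, 12 edges.
rank ∂_0 = 0, rank ∂_1 = 8 ⇒ b_0 = 9 − 0 − 8 = 1; all invariant factors of ∂_1 are 1 so no torsion. So H_0 = Z.
rank ∂_1 = 8, rank ∂_2 = 0 ⇒ b_1 = 12 − 8 − 0 = 4. So H_1 = Z^4.

H_0 = Z,  H_1 = Z^4.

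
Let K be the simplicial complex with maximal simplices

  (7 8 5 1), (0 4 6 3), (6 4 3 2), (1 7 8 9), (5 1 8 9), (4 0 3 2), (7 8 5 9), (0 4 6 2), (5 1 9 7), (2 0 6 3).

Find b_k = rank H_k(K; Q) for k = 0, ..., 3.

Take the total order 0 < 1 < 2 < 3 < 4 < 5 < 6 < 7 < 8 < 9 on the vertex set. Then K (dimension 3) consists of the simplices:

  0-simplices (10): [0], [1], [2], [3], [4], [5], [6], [7], [8], [9]
  1-simplices (20): [0,2], [0,3], [0,4], [0,6], [1,5], [1,7], [1,8], [1,9], [2,3], [2,4], [2,6], [3,4], [3,6], [4,6], [5,7], [5,8], [5,9], [7,8], [7,9], [8,9]
  2-simplices (20): (20 of them)
  3-simplices (10): [0,2,3,4], [0,2,3,6], [0,2,4,6], [0,3,4,6], [1,5,7,8], [1,5,7,9], [1,5,8,9], [1,7,8,9], [2,3,4,6], [5,7,8,9]

so the chain groups are C_0 ≅ Z^10, C_1 ≅ Z^20, C_2 ≅ Z^20, C_3 ≅ Z^10.

Boundary ∂_1: C_1 → C_0 is given by ∂[p,q] = [q] − [p].
The 10×20 boundary matrix has rank 8 and Smith normal form diag(1,1,1,1,1,1,1,1).

The boundary map ∂_2: C_2 → C_1 sends each 2-simplex [p,q,r] to [q,r] − [p,r] + [p,q]. For instance
  ∂[0,2,3] = [2,3] − [0,3] + [0,2],
  ∂[0,3,4] = [3,4] − [0,4] + [0,3].
As a 20×20 matrix over Z this has rank 12, with invariant factors (1,1,1,1,1,1,1,1,1,1,1,1).

∂_3: C_3 → C_2 sends each 3-simplex σ to the alternating sum Σ_i (−1)^i (σ with its i-th vertex removed). For instance
  ∂[1,5,7,8] = [5,7,8] − [1,7,8] + [1,5,8] − [1,5,7],
  ∂[2,3,4,6] = [3,4,6] − [2,4,6] + [2,3,6] − [2,3,4].
The resulting 20×10 matrix has rank 8, and its Smith normal form has invariant factors (1,1,1,1,1,1,1,1).

Computing H_k = (kernel of ∂_k) / (image of ∂_{k+1}):

  H_0: rank C_0 − rank ∂_1 = 10 − 8 = 2, and the invariant factors of ∂_1 are all 1, so H_0 ≅ Z^2.
  H_1: rank ker ∂_1 − rank ∂_2 = (20 − 8) − 12 = 0, and the invariant factors of ∂_2 are all 1, so H_1 ≅ 0.
  H_2: rank ker ∂_2 − rank ∂_3 = (20 − 12) − 8 = 0, and the invariant factors of ∂_3 are all 1, so H_2 ≅ 0.
  H_3: rank ker ∂_3 − rank ∂_4 = (10 − 8) − 0 = 2, and there is no ∂_4, so H_3 ≅ Z^2.

As a check, the Euler characteristic is 10 − 20 + 20 − 10 = 0, which agrees with 2 − 0 + 0 − 2 = 0.

Hence the Betti numbers are b_0 = 2, b_1 = 0, b_2 = 0, b_3 = 2.

b_0 = 2, b_1 = 0, b_2 = 0, b_3 = 2.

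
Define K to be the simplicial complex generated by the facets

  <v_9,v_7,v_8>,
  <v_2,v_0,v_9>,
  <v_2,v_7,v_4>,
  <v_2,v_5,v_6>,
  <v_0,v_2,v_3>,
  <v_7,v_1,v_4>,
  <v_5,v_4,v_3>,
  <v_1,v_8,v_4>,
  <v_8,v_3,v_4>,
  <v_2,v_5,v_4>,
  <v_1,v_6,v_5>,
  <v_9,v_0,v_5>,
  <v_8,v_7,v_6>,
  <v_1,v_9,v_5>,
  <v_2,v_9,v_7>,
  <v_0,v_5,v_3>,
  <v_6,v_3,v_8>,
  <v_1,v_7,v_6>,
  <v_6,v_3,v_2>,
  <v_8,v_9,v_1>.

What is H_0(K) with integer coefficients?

H_0 ≅ Z.

K has 10 vertices, 30 edges, 20 triangles.
rank ∂_0 = 0, rank ∂_1 = 9 ⇒ b_0 = 10 − 0 − 9 = 1; all invariant factors of ∂_1 are 1 so no torsion. So H_0 = Z.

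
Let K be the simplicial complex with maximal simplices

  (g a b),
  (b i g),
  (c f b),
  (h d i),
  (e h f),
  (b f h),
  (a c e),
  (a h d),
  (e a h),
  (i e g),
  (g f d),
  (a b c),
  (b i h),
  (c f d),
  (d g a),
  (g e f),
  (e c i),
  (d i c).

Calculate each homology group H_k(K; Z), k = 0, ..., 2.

H_0 ≅ Z,  H_1 ≅ Z^2,  H_2 ≅ Z.

Fix the vertex order a < b < c < d < e < f < g < h < i and write every simplex with vertices in increasing order. Then dim K = 2 and the simplices of K are:

  0-simplices (9): a, b, c, d, e, f, g, h, i
  1-simplices (27): ab, ac, ad, ae, ag, ah, bc, bf, bg, bh, bi, cd, ce, cf, ci, df, dg, dh, di, ef, eg, eh, ei, fg, fh, gi, hi
  2-simplices (18): abc, abg, ace, adg, adh, aeh, bcf, bfh, bgi, bhi, cdf, cdi, cei, dfg, dhi, efg, efh, egi

giving chain groups C_0 ≅ Z^9, C_1 ≅ Z^27, C_2 ≅ Z^18.

Boundary ∂_1: C_1 → C_0 is given by ∂[p,q] = [q] − [p].
The resulting 9×27 matrix has rank 8, and its Smith normal form has invariant factors (1,1,1,1,1,1,1,1).

The boundary map ∂_2: C_2 → C_1 sends each 2-simplex [p,q,r] to [q,r] − [p,r] + [p,q]. For instance
  ∂dfg = fg − dg + df,
  ∂bgi = gi − bi + bg.
The 27×18 boundary matrix has rank 17 and Smith normal form diag(1,1,1,1,1,1,1,1,1,1,1,1,1,1,1,1,1).

Reading off H_k = ker ∂_k / im ∂_{k+1}:

  H_0: rank C_0 − rank ∂_1 = 9 − 8 = 1, and the invariant factors of ∂_1 are all 1, so H_0 = Z.
  H_1: rank ker ∂_1 − rank ∂_2 = (27 − 8) − 17 = 2, and the invariant factors of ∂_2 are all 1, so H_1 = Z^2.
  H_2: rank ker ∂_2 − rank ∂_3 = (18 − 17) − 0 = 1, and there is no ∂_3, so H_2 = Z.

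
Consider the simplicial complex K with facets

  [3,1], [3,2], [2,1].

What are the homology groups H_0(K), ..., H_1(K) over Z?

H_0 ≅ Z,  H_1 ≅ Z.

We work with the vertex ordering 1 < 2 < 3. The simplices of K, each written with vertices in increasing order, are:

  0-simplices (3): [1], [2], [3]
  1-simplices (3): [1,2], [1,3], [2,3]

Hence C_0 ≅ Z^3, C_1 ≅ Z^3.

Boundary ∂_1: C_1 → C_0 sends each edge [p,q] (with p < q) to q − p. For instance
  ∂[1,3] = [3] − [1].
The resulting 3×3 matrix has rank 2, and its Smith normal form has invariant factors (1,1).

Reading off H_k = ker ∂_k / im ∂_{k+1}:

  H_0: rank C_0 − rank ∂_1 = 3 − 2 = 1, and the invariant factors of ∂_1 are all 1, so H_0 ≅ Z.
  H_1: rank ker ∂_1 − rank ∂_2 = (3 − 2) − 0 = 1, and there is no ∂_2, so H_1 ≅ Z.

As a check, the Euler characteristic is 3 − 3 = 0, which agrees with 1 − 1 = 0.
(K is a triangulation of the circle S^1.)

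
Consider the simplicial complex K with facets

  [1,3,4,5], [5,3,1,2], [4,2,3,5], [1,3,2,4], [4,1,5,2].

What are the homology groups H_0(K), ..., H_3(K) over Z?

H_0 ≅ Z,  H_1 = 0,  H_2 = 0,  H_3 ≅ Z.

Order the vertices as 1 < 2 < 3 < 4 < 5. Listing each simplex with vertices in this order, K has dimension 3 with simplices:

  0-simplices (5): [1], [2], [3], [4], [5]
  1-simplices (10): [1,2], [1,3], [1,4], [1,5], [2,3], [2,4], [2,5], [3,4], [3,5], [4,5]
  2-simplices (10): [1,2,3], [1,2,4], [1,2,5], [1,3,4], [1,3,5], [1,4,5], [2,3,4], [2,3,5], [2,4,5], [3,4,5]
  3-simplices (5): [1,2,3,4], [1,2,3,5], [1,2,4,5], [1,3,4,5], [2,3,4,5]

giving chain groups C_0 ≅ Z^5, C_1 ≅ Z^10, C_2 ≅ Z^10, C_3 ≅ Z^5.

The boundary map ∂_1: C_1 → C_0 sends each edge [p,q] (with p < q) to q − p.
The 5×10 boundary matrix has rank 4 and Smith normal form diag(1,1,1,1).

The boundary map ∂_2: C_2 → C_1 acts by ∂[p,q,r] = [q,r] − [p,r] + [p,q]. For instance
  ∂[1,2,4] = [2,4] − [1,4] + [1,2],
  ∂[1,3,5] = [3,5] − [1,5] + [1,3].
The 10×10 boundary matrix has rank 6 and Smith normal form diag(1,1,1,1,1,1).

∂_3: C_3 → C_2 sends each 3-simplex σ to the alternating sum Σ_i (−1)^i (σ with its i-th vertex removed). For instance
  ∂[1,2,3,5] = [2,3,5] − [1,3,5] + [1,2,5] − [1,2,3],
  ∂[1,2,3,4] = [2,3,4] − [1,3,4] + [1,2,4] − [1,2,3].
This gives a 10×5 integer matrix of rank 4; reducing to Smith normal form yields diagonal entries (1,1,1,1).

From H_k ≅ ker(∂_k) / im(∂_{k+1}) we obtain:

  H_0: rank C_0 − rank ∂_1 = 5 − 4 = 1, and the invariant factors of ∂_1 are all 1, so H_0 = Z.
  H_1: rank ker ∂_1 − rank ∂_2 = (10 − 4) − 6 = 0, and the invariant factors of ∂_2 are all 1, so H_1 = 0.
  H_2: rank ker ∂_2 − rank ∂_3 = (10 − 6) − 4 = 0, and the invariant factors of ∂_3 are all 1, so H_2 = 0.
  H_3: rank ker ∂_3 − rank ∂_4 = (5 − 4) − 0 = 1, and there is no ∂_4, so H_3 = Z.

As a check, the Euler characteristic is 5 − 10 + 10 − 5 = 0, which agrees with 1 − 0 + 0 − 1 = 0.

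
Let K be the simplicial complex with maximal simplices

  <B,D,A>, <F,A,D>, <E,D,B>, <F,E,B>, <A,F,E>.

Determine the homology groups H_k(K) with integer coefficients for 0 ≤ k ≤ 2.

H_0 ≅ Z,  H_1 ≅ Z,  H_2 = 0.

Order the vertices as A < B < D < E < F. Listing each simplex with vertices in this order, K has dimension 2 with simplices:

  0-simplices (5): A, B, D, E, F
  1-simplices (10): AB, AD, AE, AF, BD, BE, BF, DE, DF, EF
  2-simplices (5): ABD, ADF, AEF, BDE, BEF

giving chain groups C_0 ≅ Z^5, C_1 ≅ Z^10, C_2 ≅ Z^5.

The boundary map ∂_1: C_1 → C_0 maps an edge to its endpoints' difference, ∂[p,q] = q − p. For instance
  ∂BD = D − B.
As a 5×10 matrix over Z this has rank 4, with invariant factors (1,1,1,1).

Boundary ∂_2: C_2 → C_1 maps a triangle to the signed sum of its edges. For instance
  ∂AEF = EF − AF + AE,
  ∂BEF = EF − BF + BE.
This gives a 10×5 integer matrix of rank 5; reducing to Smith normal form yields diagonal entries (1,1,1,1,1).

From H_k ≅ ker(∂_k) / im(∂_{k+1}) we obtain:

  H_0: rank C_0 − rank ∂_1 = 5 − 4 = 1, and the invariant factors of ∂_1 are all 1, so H_0 ≅ Z.
  H_1: rank ker ∂_1 − rank ∂_2 = (10 − 4) − 5 = 1, and the invariant factors of ∂_2 are all 1, so H_1 ≅ Z.
  H_2: rank ker ∂_2 − rank ∂_3 = (5 − 5) − 0 = 0, and there is no ∂_3, so H_2 ≅ 0.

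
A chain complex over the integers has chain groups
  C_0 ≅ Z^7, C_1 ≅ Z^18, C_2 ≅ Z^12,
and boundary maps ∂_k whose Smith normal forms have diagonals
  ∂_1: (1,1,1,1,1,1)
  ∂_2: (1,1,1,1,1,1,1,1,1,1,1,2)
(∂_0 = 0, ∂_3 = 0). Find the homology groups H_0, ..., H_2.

H_0 = Z,  H_1 = Z/2,  H_2 = 0.

H_0: b_0 = 7 − 0 − 6 = 1; torsion from ∂_1 factors > 1: none. So H_0 = Z.
H_1: b_1 = 18 − 6 − 12 = 0; torsion from ∂_2 factors > 1: [2]. So H_1 = Z/2.
H_2: b_2 = 12 − 12 − 0 = 0; torsion from ∂_3 factors > 1: none. So H_2 = 0.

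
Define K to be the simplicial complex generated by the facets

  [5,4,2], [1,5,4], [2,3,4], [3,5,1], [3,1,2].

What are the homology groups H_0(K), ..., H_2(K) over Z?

Take the total order 1 < 2 < 3 < 4 < 5 on the vertex set. Then K (dimension 2) consists of the simplices:

  0-simplices (5): [1], [2], [3], [4], [5]
  1-simplices (10): [1,2], [1,3], [1,4], [1,5], [2,3], [2,4], [2,5], [3,4], [3,5], [4,5]
  2-simplices (5): [1,2,3], [1,3,5], [1,4,5], [2,3,4], [2,4,5]

Hence C_0 ≅ Z^5, C_1 ≅ Z^10, C_2 ≅ Z^5.

∂_1: C_1 → C_0 maps an edge to its endpoints' difference, ∂[p,q] = q − p.
The resulting 5×10 matrix has rank 4, and its Smith normal form has invariant factors (1,1,1,1).

The boundary map ∂_2: C_2 → C_1 sends each 2-simplex [p,q,r] to [q,r] − [p,r] + [p,q]. For instance
  ∂[1,2,3] = [2,3] − [1,3] + [1,2],
  ∂[1,4,5] = [4,5] − [1,5] + [1,4].
The 10×5 boundary matrix has rank 5 and Smith normal form diag(1,1,1,1,1).

Now H_k = ker ∂_k / im ∂_{k+1}, so:

  H_0: rank C_0 − rank ∂_1 = 5 − 4 = 1, and the invariant factors of ∂_1 are all 1, so H_0 = Z.
  H_1: rank ker ∂_1 − rank ∂_2 = (10 − 4) − 5 = 1, and the invariant factors of ∂_2 are all 1, so H_1 = Z.
  H_2: rank ker ∂_2 − rank ∂_3 = (5 − 5) − 0 = 0, and there is no ∂_3, so H_2 = 0.

H_0 ≅ Z,  H_1 ≅ Z,  H_2 = 0.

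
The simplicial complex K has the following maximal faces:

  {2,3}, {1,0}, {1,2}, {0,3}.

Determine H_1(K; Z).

Order the vertices as 0 < 1 < 2 < 3. Listing each simplex with vertices in this order, K has dimension 1 with simplices:

  0-simplices (4): [0], [1], [2], [3]
  1-simplices (4): [0,1], [0,3], [1,2], [2,3]

so the chain groups are C_0 ≅ Z^4, C_1 ≅ Z^4.

∂_1: C_1 → C_0 is given by ∂[p,q] = [q] − [p]. For instance
  ∂[0,1] = [1] − [0].
This gives a 4×4 integer matrix of rank 3; reducing to Smith normal form yields diagonal entries (1,1,1).

From H_k ≅ ker(∂_k) / im(∂_{k+1}) we obtain:

  H_1: rank ker ∂_1 − rank ∂_2 = (4 − 3) − 0 = 1, and there is no ∂_2, so H_1 = Z.

H_1 = Z.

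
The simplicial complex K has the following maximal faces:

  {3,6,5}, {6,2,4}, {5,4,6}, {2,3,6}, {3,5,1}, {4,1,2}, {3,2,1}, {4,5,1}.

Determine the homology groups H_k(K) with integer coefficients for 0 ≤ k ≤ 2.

Order the vertices as 1 < 2 < 3 < 4 < 5 < 6. Listing each simplex with vertices in this order, K has dimension 2 with simplices:

  0-simplices (6): [1], [2], [3], [4], [5], [6]
  1-simplices (12): [1,2], [1,3], [1,4], [1,5], [2,3], [2,4], [2,6], [3,5], [3,6], [4,5], [4,6], [5,6]
  2-simplices (8): [1,2,3], [1,2,4], [1,3,5], [1,4,5], [2,3,6], [2,4,6], [3,5,6], [4,5,6]

Hence C_0 ≅ Z^6, C_1 ≅ Z^12, C_2 ≅ Z^8.

Boundary ∂_1: C_1 → C_0 maps an edge to its endpoints' difference, ∂[p,q] = q − p. For instance
  ∂[1,4] = [4] − [1].
The 6×12 boundary matrix has rank 5 and Smith normal form diag(1,1,1,1,1).

∂_2: C_2 → C_1 acts by ∂[p,q,r] = [q,r] − [p,r] + [p,q]. For instance
  ∂[1,2,3] = [2,3] − [1,3] + [1,2],
  ∂[3,5,6] = [5,6] − [3,6] + [3,5].
This gives a 12×8 integer matrix of rank 7; reducing to Smith normal form yields diagonal entries (1,1,1,1,1,1,1).

Computing H_k = (kernel of ∂_k) / (image of ∂_{k+1}):

  H_0: rank C_0 − rank ∂_1 = 6 − 5 = 1, and the invariant factors of ∂_1 are all 1, so H_0 = Z.
  H_1: rank ker ∂_1 − rank ∂_2 = (12 − 5) − 7 = 0, and the invariant factors of ∂_2 are all 1, so H_1 = 0.
  H_2: rank ker ∂_2 − rank ∂_3 = (8 − 7) − 0 = 1, and there is no ∂_3, so H_2 = Z.

(K is a triangulation of the 2-sphere S^2.)

H_0 ≅ Z,  H_1 = 0,  H_2 ≅ Z.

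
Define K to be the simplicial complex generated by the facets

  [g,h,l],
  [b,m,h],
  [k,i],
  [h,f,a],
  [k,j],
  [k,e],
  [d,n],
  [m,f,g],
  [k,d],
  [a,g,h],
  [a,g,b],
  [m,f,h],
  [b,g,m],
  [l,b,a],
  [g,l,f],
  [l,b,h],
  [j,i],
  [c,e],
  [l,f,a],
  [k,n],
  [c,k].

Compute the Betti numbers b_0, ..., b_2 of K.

Order the vertices as a < b < c < d < e < f < g < h < i < j < k < l < m < n. Listing each simplex with vertices in this order, K has dimension 2 with simplices:

  0-simplices (14): a, b, c, d, e, f, g, h, i, j, k, l, m, n
  1-simplices (27): ab, af, ag, ah, al, bg, bh, bl, bm, ce, ck, dk, dn, ek, fg, fh, fl, fm, gh, gl, gm, hl, hm, ij, ik, jk, kn
  2-simplices (12): abg, abl, afh, afl, agh, bgm, bhl, bhm, fgl, fgm, fhm, ghl

Hence C_0 ≅ Z^14, C_1 ≅ Z^27, C_2 ≅ Z^12.

The boundary map ∂_1: C_1 → C_0 sends each edge [p,q] (with p < q) to q − p. For instance
  ∂ag = g − a.
As a 14×27 matrix over Z this has rank 12, with invariant factors (1,1,1,1,1,1,1,1,1,1,1,1).

∂_2: C_2 → C_1 acts by ∂[p,q,r] = [q,r] − [p,r] + [p,q]. For instance
  ∂agh = gh − ah + ag,
  ∂abl = bl − al + ab.
This gives a 27×12 integer matrix of rank 12; reducing to Smith normal form yields diagonal entries (1,1,1,1,1,1,1,1,1,1,1,2).

Reading off H_k = ker ∂_k / im ∂_{k+1}:

  H_0: rank C_0 − rank ∂_1 = 14 − 12 = 2, and the invariant factors of ∂_1 are all 1, so H_0 = Z^2.
  H_1: rank ker ∂_1 − rank ∂_2 = (27 − 12) − 12 = 3, and ∂_2 has invariant factor 2 > 1, so H_1 = Z^3 ⊕ Z_2.
  H_2: rank ker ∂_2 − rank ∂_3 = (12 − 12) − 0 = 0, and there is no ∂_3, so H_2 = 0.

Hence the Betti numbers are b_0 = 2, b_1 = 3, b_2 = 0.

b_0 = 2, b_1 = 3, b_2 = 0.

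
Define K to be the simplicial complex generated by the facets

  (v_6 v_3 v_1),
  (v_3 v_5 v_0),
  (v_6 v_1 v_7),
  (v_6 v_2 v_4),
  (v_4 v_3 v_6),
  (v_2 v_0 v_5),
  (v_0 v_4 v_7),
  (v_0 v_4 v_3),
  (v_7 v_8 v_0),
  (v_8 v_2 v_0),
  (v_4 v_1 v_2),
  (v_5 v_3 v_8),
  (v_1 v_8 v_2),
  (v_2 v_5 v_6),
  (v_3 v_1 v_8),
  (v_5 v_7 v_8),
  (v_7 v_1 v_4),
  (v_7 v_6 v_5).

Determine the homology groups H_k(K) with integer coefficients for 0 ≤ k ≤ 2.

Order the vertices as v_0 < v_1 < v_2 < v_3 < v_4 < v_5 < v_6 < v_7 < v_8. Listing each simplex with vertices in this order, K has dimension 2 with simplices:

  0-simplices (9): [v_0], [v_1], [v_2], [v_3], [v_4], [v_5], [v_6], [v_7], [v_8]
  1-simplices (27): (27 of them)
  2-simplices (18): (18 of them)

Hence C_0 ≅ Z^9, C_1 ≅ Z^27, C_2 ≅ Z^18.

Boundary ∂_1: C_1 → C_0 is given by ∂[p,q] = [q] − [p]. For instance
  ∂[v_4,v_6] = [v_6] − [v_4].
As a 9×27 matrix over Z this has rank 8, with invariant factors (1,1,1,1,1,1,1,1).

∂_2: C_2 → C_1 maps a triangle to the signed sum of its edges. For instance
  ∂[v_3,v_4,v_6] = [v_4,v_6] − [v_3,v_6] + [v_3,v_4],
  ∂[v_0,v_4,v_7] = [v_4,v_7] − [v_0,v_7] + [v_0,v_4].
As a 27×18 matrix over Z this has rank 18, with invariant factors (1,1,1,1,1,1,1,1,1,1,1,1,1,1,1,1,1,2).

From H_k ≅ ker(∂_k) / im(∂_{k+1}) we obtain:

  H_0: rank C_0 − rank ∂_1 = 9 − 8 = 1, and the invariant factors of ∂_1 are all 1, so H_0 ≅ Z.
  H_1: rank ker ∂_1 − rank ∂_2 = (27 − 8) − 18 = 1, and ∂_2 has invariant factor 2 > 1, so H_1 ≅ Z ⊕ Z/2Z.
  H_2: rank ker ∂_2 − rank ∂_3 = (18 − 18) − 0 = 0, and there is no ∂_3, so H_2 ≅ 0.

As a check, the Euler characteristic is 9 − 27 + 18 = 0, which agrees with 1 − 1 + 0 = 0.

H_0 ≅ Z,  H_1 ≅ Z ⊕ Z/2Z,  H_2 = 0.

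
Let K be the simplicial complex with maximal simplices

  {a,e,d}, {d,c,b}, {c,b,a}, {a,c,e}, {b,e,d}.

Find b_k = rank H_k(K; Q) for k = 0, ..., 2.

Take the total order a < b < c < d < e on the vertex set. Then K (dimension 2) consists of the simplices:

  0-simplices (5): a, b, c, d, e
  1-simplices (10): ab, ac, ad, ae, bc, bd, be, cd, ce, de
  2-simplices (5): abc, ace, ade, bcd, bde

Hence C_0 ≅ Z^5, C_1 ≅ Z^10, C_2 ≅ Z^5.

Boundary ∂_1: C_1 → C_0 maps an edge to its endpoints' difference, ∂[p,q] = q − p. For instance
  ∂cd = d − c.
The 5×10 boundary matrix has rank 4 and Smith normal form diag(1,1,1,1).

∂_2: C_2 → C_1 acts by ∂[p,q,r] = [q,r] − [p,r] + [p,q]. For instance
  ∂abc = bc − ac + ab,
  ∂bde = de − be + bd.
This gives a 10×5 integer matrix of rank 5; reducing to Smith normal form yields diagonal entries (1,1,1,1,1).

Reading off H_k = ker ∂_k / im ∂_{k+1}:

  H_0: rank C_0 − rank ∂_1 = 5 − 4 = 1, and the invariant factors of ∂_1 are all 1, so H_0 = Z.
  H_1: rank ker ∂_1 − rank ∂_2 = (10 − 4) − 5 = 1, and the invariant factors of ∂_2 are all 1, so H_1 = Z.
  H_2: rank ker ∂_2 − rank ∂_3 = (5 − 5) − 0 = 0, and there is no ∂_3, so H_2 = 0.

Hence the Betti numbers are b_0 = 1, b_1 = 1, b_2 = 0.

b_0 = 1, b_1 = 1, b_2 = 0.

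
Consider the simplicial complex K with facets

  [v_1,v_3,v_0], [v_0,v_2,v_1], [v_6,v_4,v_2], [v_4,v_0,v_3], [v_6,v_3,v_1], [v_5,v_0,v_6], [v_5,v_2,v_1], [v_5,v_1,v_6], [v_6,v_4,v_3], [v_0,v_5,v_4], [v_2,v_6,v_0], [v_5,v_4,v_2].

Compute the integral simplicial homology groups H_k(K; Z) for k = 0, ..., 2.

Fix the vertex order v_0 < v_1 < v_2 < v_3 < v_4 < v_5 < v_6 and write every simplex with vertices in increasing order. Then dim K = 2 and the simplices of K are:

  0-simplices (7): [v_0], [v_1], [v_2], [v_3], [v_4], [v_5], [v_6]
  1-simplices (18): (18 of them)
  2-simplices (12): (12 of them)

Hence C_0 ≅ Z^7, C_1 ≅ Z^18, C_2 ≅ Z^12.

∂_1: C_1 → C_0 maps an edge to its endpoints' difference, ∂[p,q] = q − p. For instance
  ∂[v_1,v_2] = [v_2] − [v_1].
The resulting 7×18 matrix has rank 6, and its Smith normal form has invariant factors (1,1,1,1,1,1).

Boundary ∂_2: C_2 → C_1 maps a triangle to the signed sum of its edges. For instance
  ∂[v_0,v_2,v_6] = [v_2,v_6] − [v_0,v_6] + [v_0,v_2],
  ∂[v_3,v_4,v_6] = [v_4,v_6] − [v_3,v_6] + [v_3,v_4].
As a 18×12 matrix over Z this has rank 12, with invariant factors (1,1,1,1,1,1,1,1,1,1,1,2).

Computing H_k = (kernel of ∂_k) / (image of ∂_{k+1}):

  H_0: rank C_0 − rank ∂_1 = 7 − 6 = 1, and the invariant factors of ∂_1 are all 1, so H_0 ≅ Z.
  H_1: rank ker ∂_1 − rank ∂_2 = (18 − 6) − 12 = 0, and ∂_2 has invariant factor 2 > 1, so H_1 ≅ Z/2.
  H_2: rank ker ∂_2 − rank ∂_3 = (12 − 12) − 0 = 0, and there is no ∂_3, so H_2 ≅ 0.

As a check, the Euler characteristic is 7 − 18 + 12 = 1, which agrees with 1 − 0 + 0 = 1.

H_0 ≅ Z,  H_1 ≅ Z/2,  H_2 = 0.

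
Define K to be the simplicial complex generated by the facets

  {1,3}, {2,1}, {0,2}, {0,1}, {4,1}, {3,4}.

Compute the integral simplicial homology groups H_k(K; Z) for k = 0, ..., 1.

H_0 = Z,  H_1 = Z^2.

Fix the vertex order 0 < 1 < 2 < 3 < 4 and write every simplex with vertices in increasing order. Then dim K = 1 and the simplices of K are:

  0-simplices (5): [0], [1], [2], [3], [4]
  1-simplices (6): [0,1], [0,2], [1,2], [1,3], [1,4], [3,4]

giving chain groups C_0 ≅ Z^5, C_1 ≅ Z^6.

The boundary map ∂_1: C_1 → C_0 maps an edge to its endpoints' difference, ∂[p,q] = q − p. For instance
  ∂[3,4] = [4] − [3].
The 5×6 boundary matrix has rank 4 and Smith normal form diag(1,1,1,1).

From H_k ≅ ker(∂_k) / im(∂_{k+1}) we obtain:

  H_0: rank C_0 − rank ∂_1 = 5 − 4 = 1, and the invariant factors of ∂_1 are all 1, so H_0 = Z.
  H_1: rank ker ∂_1 − rank ∂_2 = (6 − 4) − 0 = 2, and there is no ∂_2, so H_1 = Z^2.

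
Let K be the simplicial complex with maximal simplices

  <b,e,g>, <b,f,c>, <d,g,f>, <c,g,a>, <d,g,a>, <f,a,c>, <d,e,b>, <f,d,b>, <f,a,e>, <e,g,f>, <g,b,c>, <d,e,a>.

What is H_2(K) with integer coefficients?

H_2 = 0.

Take the total order a < b < c < d < e < f < g on the vertex set. Then K (dimension 2) consists of the simplices:

  0-simplices (7): a, b, c, d, e, f, g
  1-simplices (18): ac, ad, ae, af, ag, bc, bd, be, bf, bg, cf, cg, de, df, dg, ef, eg, fg
  2-simplices (12): acf, acg, ade, adg, aef, bcf, bcg, bde, bdf, beg, dfg, efg

so the chain groups are C_0 ≅ Z^7, C_1 ≅ Z^18, C_2 ≅ Z^12.

∂_1: C_1 → C_0 maps an edge to its endpoints' difference, ∂[p,q] = q − p.
The 7×18 boundary matrix has rank 6 and Smith normal form diag(1,1,1,1,1,1).

The boundary map ∂_2: C_2 → C_1 acts by ∂[p,q,r] = [q,r] − [p,r] + [p,q]. For instance
  ∂aef = ef − af + ae,
  ∂bde = de − be + bd.
The resulting 18×12 matrix has rank 12, and its Smith normal form has invariant factors (1,1,1,1,1,1,1,1,1,1,1,2).

Reading off H_k = ker ∂_k / im ∂_{k+1}:

  H_2: rank ker ∂_2 − rank ∂_3 = (12 − 12) − 0 = 0, and there is no ∂_3, so H_2 ≅ 0.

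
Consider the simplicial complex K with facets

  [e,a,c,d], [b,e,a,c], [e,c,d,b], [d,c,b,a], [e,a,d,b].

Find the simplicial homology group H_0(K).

H_0 = Z.

Fix the vertex order a < b < c < d < e and write every simplex with vertices in increasing order. Then dim K = 3 and the simplices of K are:

  0-simplices (5): a, b, c, d, e
  1-simplices (10): ab, ac, ad, ae, bc, bd, be, cd, ce, de
  2-simplices (10): abc, abd, abe, acd, ace, ade, bcd, bce, bde, cde
  3-simplices (5): abcd, abce, abde, acde, bcde

Hence C_0 ≅ Z^5, C_1 ≅ Z^10, C_2 ≅ Z^10, C_3 ≅ Z^5.

The boundary map ∂_1: C_1 → C_0 maps an edge to its endpoints' difference, ∂[p,q] = q − p.
The 5×10 boundary matrix has rank 4 and Smith normal form diag(1,1,1,1).

The boundary map ∂_2: C_2 → C_1 maps a triangle to the signed sum of its edges. For instance
  ∂abc = bc − ac + ab,
  ∂bcd = cd − bd + bc.
This gives a 10×10 integer matrix of rank 6; reducing to Smith normal form yields diagonal entries (1,1,1,1,1,1).

Boundary ∂_3: C_3 → C_2 sends each 3-simplex σ to the alternating sum Σ_i (−1)^i (σ with its i-th vertex removed). For instance
  ∂bcde = cde − bde + bce − bcd,
  ∂abce = bce − ace + abe − abc.
The 10×5 boundary matrix has rank 4 and Smith normal form diag(1,1,1,1).

Now H_k = ker ∂_k / im ∂_{k+1}, so:

  H_0: rank C_0 − rank ∂_1 = 5 − 4 = 1, and the invariant factors of ∂_1 are all 1, so H_0 = Z.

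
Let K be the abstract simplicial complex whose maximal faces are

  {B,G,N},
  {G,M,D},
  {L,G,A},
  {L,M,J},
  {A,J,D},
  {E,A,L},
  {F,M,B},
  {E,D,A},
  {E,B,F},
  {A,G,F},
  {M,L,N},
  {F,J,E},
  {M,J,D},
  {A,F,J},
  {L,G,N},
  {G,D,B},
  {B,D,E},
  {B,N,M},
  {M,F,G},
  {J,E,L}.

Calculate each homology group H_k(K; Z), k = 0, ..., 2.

Take the total order A < B < D < E < F < G < J < L < M < N on the vertex set. Then K (dimension 2) consists of the simplices:

  0-simplices (10): A, B, D, E, F, G, J, L, M, N
  1-simplices (30): AD, AE, AF, AG, AJ, AL, BD, BE, BF, BG, BM, BN, DE, DG, DJ, DM, EF, EJ, EL, FG, FJ, FM, GL, GM, GN, JL, JM, LM, LN, MN
  2-simplices (20): ADE, ADJ, AEL, AFG, AFJ, AGL, BDE, BDG, BEF, BFM, BGN, BMN, DGM, DJM, EFJ, EJL, FGM, GLN, JLM, LMN

so the chain groups are C_0 ≅ Z^10, C_1 ≅ Z^30, C_2 ≅ Z^20.

∂_1: C_1 → C_0 sends each edge [p,q] (with p < q) to q − p.
As a 10×30 matrix over Z this has rank 9, with invariant factors (1,1,1,1,1,1,1,1,1).

The boundary map ∂_2: C_2 → C_1 acts by ∂[p,q,r] = [q,r] − [p,r] + [p,q]. For instance
  ∂AFJ = FJ − AJ + AF,
  ∂JLM = LM − JM + JL.
As a 30×20 matrix over Z this has rank 20, with invariant factors (1,1,1,1,1,1,1,1,1,1,1,1,1,1,1,1,1,1,1,2).

From H_k ≅ ker(∂_k) / im(∂_{k+1}) we obtain:

  H_0: rank C_0 − rank ∂_1 = 10 − 9 = 1, and the invariant factors of ∂_1 are all 1, so H_0 ≅ Z.
  H_1: rank ker ∂_1 − rank ∂_2 = (30 − 9) − 20 = 1, and ∂_2 has invariant factor 2 > 1, so H_1 ≅ Z × Z/2.
  H_2: rank ker ∂_2 − rank ∂_3 = (20 − 20) − 0 = 0, and there is no ∂_3, so H_2 ≅ 0.

(K is a triangulation of the Klein bottle.)

H_0 = Z,  H_1 = Z × Z/2,  H_2 = 0.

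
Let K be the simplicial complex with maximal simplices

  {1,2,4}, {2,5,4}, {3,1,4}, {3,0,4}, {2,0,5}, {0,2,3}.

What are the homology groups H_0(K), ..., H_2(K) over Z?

Order the vertices as 0 < 1 < 2 < 3 < 4 < 5. Listing each simplex with vertices in this order, K has dimension 2 with simplices:

  0-simplices (6): [0], [1], [2], [3], [4], [5]
  1-simplices (12): [0,2], [0,3], [0,4], [0,5], [1,2], [1,3], [1,4], [2,3], [2,4], [2,5], [3,4], [4,5]
  2-simplices (6): [0,2,3], [0,2,5], [0,3,4], [1,2,4], [1,3,4], [2,4,5]

so the chain groups are C_0 ≅ Z^6, C_1 ≅ Z^12, C_2 ≅ Z^6.

Boundary ∂_1: C_1 → C_0 is given by ∂[p,q] = [q] − [p]. For instance
  ∂[0,2] = [2] − [0].
The 6×12 boundary matrix has rank 5 and Smith normal form diag(1,1,1,1,1).

∂_2: C_2 → C_1 sends each 2-simplex [p,q,r] to [q,r] − [p,r] + [p,q]. For instance
  ∂[2,4,5] = [4,5] − [2,5] + [2,4],
  ∂[0,3,4] = [3,4] − [0,4] + [0,3].
This gives a 12×6 integer matrix of rank 6; reducing to Smith normal form yields diagonal entries (1,1,1,1,1,1).

Computing H_k = (kernel of ∂_k) / (image of ∂_{k+1}):

  H_0: rank C_0 − rank ∂_1 = 6 − 5 = 1, and the invariant factors of ∂_1 are all 1, so H_0 = Z.
  H_1: rank ker ∂_1 − rank ∂_2 = (12 − 5) − 6 = 1, and the invariant factors of ∂_2 are all 1, so H_1 = Z.
  H_2: rank ker ∂_2 − rank ∂_3 = (6 − 6) − 0 = 0, and there is no ∂_3, so H_2 = 0.

H_0 ≅ Z,  H_1 ≅ Z,  H_2 = 0.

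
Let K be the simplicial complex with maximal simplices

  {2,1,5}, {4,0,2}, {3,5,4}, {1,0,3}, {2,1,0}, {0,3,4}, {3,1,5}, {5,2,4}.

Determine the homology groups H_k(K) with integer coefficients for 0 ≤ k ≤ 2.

Order the vertices as 0 < 1 < 2 < 3 < 4 < 5. Listing each simplex with vertices in this order, K has dimension 2 with simplices:

  0-simplices (6): [0], [1], [2], [3], [4], [5]
  1-simplices (12): [0,1], [0,2], [0,3], [0,4], [1,2], [1,3], [1,5], [2,4], [2,5], [3,4], [3,5], [4,5]
  2-simplices (8): [0,1,2], [0,1,3], [0,2,4], [0,3,4], [1,2,5], [1,3,5], [2,4,5], [3,4,5]

so the chain groups are C_0 ≅ Z^6, C_1 ≅ Z^12, C_2 ≅ Z^8.

The boundary map ∂_1: C_1 → C_0 is given by ∂[p,q] = [q] − [p].
The 6×12 boundary matrix has rank 5 and Smith normal form diag(1,1,1,1,1).

The boundary map ∂_2: C_2 → C_1 acts by ∂[p,q,r] = [q,r] − [p,r] + [p,q]. For instance
  ∂[1,2,5] = [2,5] − [1,5] + [1,2],
  ∂[3,4,5] = [4,5] − [3,5] + [3,4].
This gives a 12×8 integer matrix of rank 7; reducing to Smith normal form yields diagonal entries (1,1,1,1,1,1,1).

Computing H_k = (kernel of ∂_k) / (image of ∂_{k+1}):

  H_0: rank C_0 − rank ∂_1 = 6 − 5 = 1, and the invariant factors of ∂_1 are all 1, so H_0 ≅ Z.
  H_1: rank ker ∂_1 − rank ∂_2 = (12 − 5) − 7 = 0, and the invariant factors of ∂_2 are all 1, so H_1 ≅ 0.
  H_2: rank ker ∂_2 − rank ∂_3 = (8 − 7) − 0 = 1, and there is no ∂_3, so H_2 ≅ Z.

As a check, the Euler characteristic is 6 − 12 + 8 = 2, which agrees with 1 − 0 + 1 = 2.

H_0 ≅ Z,  H_1 = 0,  H_2 ≅ Z.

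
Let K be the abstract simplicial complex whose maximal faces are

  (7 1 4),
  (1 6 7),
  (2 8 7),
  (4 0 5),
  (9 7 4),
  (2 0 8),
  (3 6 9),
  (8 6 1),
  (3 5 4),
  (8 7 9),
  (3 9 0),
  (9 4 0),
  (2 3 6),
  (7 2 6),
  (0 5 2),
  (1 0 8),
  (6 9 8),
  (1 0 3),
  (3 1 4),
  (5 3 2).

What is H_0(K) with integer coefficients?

H_0 ≅ Z.

Order the vertices as 0 < 1 < 2 < 3 < 4 < 5 < 6 < 7 < 8 < 9. Listing each simplex with vertices in this order, K has dimension 2 with simplices:

  0-simplices (10): [0], [1], [2], [3], [4], [5], [6], [7], [8], [9]
  1-simplices (30): (30 of them)
  2-simplices (20): (20 of them)

so the chain groups are C_0 ≅ Z^10, C_1 ≅ Z^30, C_2 ≅ Z^20.

The boundary map ∂_1: C_1 → C_0 sends each edge [p,q] (with p < q) to q − p. For instance
  ∂[6,9] = [9] − [6].
As a 10×30 matrix over Z this has rank 9, with invariant factors (1,1,1,1,1,1,1,1,1).

The boundary map ∂_2: C_2 → C_1 maps a triangle to the signed sum of its edges. For instance
  ∂[1,3,4] = [3,4] − [1,4] + [1,3],
  ∂[2,6,7] = [6,7] − [2,7] + [2,6].
The resulting 30×20 matrix has rank 20, and its Smith normal form has invariant factors (1,1,1,1,1,1,1,1,1,1,1,1,1,1,1,1,1,1,1,2).

Now H_k = ker ∂_k / im ∂_{k+1}, so:

  H_0: rank C_0 − rank ∂_1 = 10 − 9 = 1, and the invariant factors of ∂_1 are all 1, so H_0 = Z.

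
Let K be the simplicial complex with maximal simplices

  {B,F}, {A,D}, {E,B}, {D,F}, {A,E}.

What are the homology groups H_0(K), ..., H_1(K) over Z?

H_0 ≅ Z,  H_1 ≅ Z.

Fix the vertex order A < B < D < E < F and write every simplex with vertices in increasing order. Then dim K = 1 and the simplices of K are:

  0-simplices (5): A, B, D, E, F
  1-simplices (5): AD, AE, BE, BF, DF

Hence C_0 ≅ Z^5, C_1 ≅ Z^5.

The boundary map ∂_1: C_1 → C_0 maps an edge to its endpoints' difference, ∂[p,q] = q − p.
The resulting 5×5 matrix has rank 4, and its Smith normal form has invariant factors (1,1,1,1).

Reading off H_k = ker ∂_k / im ∂_{k+1}:

  H_0: rank C_0 − rank ∂_1 = 5 − 4 = 1, and the invariant factors of ∂_1 are all 1, so H_0 ≅ Z.
  H_1: rank ker ∂_1 − rank ∂_2 = (5 − 4) − 0 = 1, and there is no ∂_2, so H_1 ≅ Z.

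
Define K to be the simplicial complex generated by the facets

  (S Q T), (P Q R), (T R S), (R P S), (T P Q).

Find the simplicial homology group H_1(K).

We work with the vertex ordering P < Q < R < S < T. The simplices of K, each written with vertices in increasing order, are:

  0-simplices (5): P, Q, R, S, T
  1-simplices (10): PQ, PR, PS, PT, QR, QS, QT, RS, RT, ST
  2-simplices (5): PQR, PQT, PRS, QST, RST

giving chain groups C_0 ≅ Z^5, C_1 ≅ Z^10, C_2 ≅ Z^5.

∂_1: C_1 → C_0 is given by ∂[p,q] = [q] − [p].
This gives a 5×10 integer matrix of rank 4; reducing to Smith normal form yields diagonal entries (1,1,1,1).

∂_2: C_2 → C_1 acts by ∂[p,q,r] = [q,r] − [p,r] + [p,q]. For instance
  ∂RST = ST − RT + RS,
  ∂PQR = QR − PR + PQ.
This gives a 10×5 integer matrix of rank 5; reducing to Smith normal form yields diagonal entries (1,1,1,1,1).

From H_k ≅ ker(∂_k) / im(∂_{k+1}) we obtain:

  H_1: rank ker ∂_1 − rank ∂_2 = (10 − 4) − 5 = 1, and the invariant factors of ∂_2 are all 1, so H_1 ≅ Z.

H_1 ≅ Z.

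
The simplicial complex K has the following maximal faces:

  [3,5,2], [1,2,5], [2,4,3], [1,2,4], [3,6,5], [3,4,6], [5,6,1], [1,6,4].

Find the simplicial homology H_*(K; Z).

H_0 ≅ Z,  H_1 = 0,  H_2 ≅ Z.

Fix the vertex order 1 < 2 < 3 < 4 < 5 < 6 and write every simplex with vertices in increasing order. Then dim K = 2 and the simplices of K are:

  0-simplices (6): [1], [2], [3], [4], [5], [6]
  1-simplices (12): [1,2], [1,4], [1,5], [1,6], [2,3], [2,4], [2,5], [3,4], [3,5], [3,6], [4,6], [5,6]
  2-simplices (8): [1,2,4], [1,2,5], [1,4,6], [1,5,6], [2,3,4], [2,3,5], [3,4,6], [3,5,6]

Hence C_0 ≅ Z^6, C_1 ≅ Z^12, C_2 ≅ Z^8.

∂_1: C_1 → C_0 sends each edge [p,q] (with p < q) to q − p.
This gives a 6×12 integer matrix of rank 5; reducing to Smith normal form yields diagonal entries (1,1,1,1,1).

The boundary map ∂_2: C_2 → C_1 maps a triangle to the signed sum of its edges. For instance
  ∂[1,4,6] = [4,6] − [1,6] + [1,4],
  ∂[1,2,5] = [2,5] − [1,5] + [1,2].
The resulting 12×8 matrix has rank 7, and its Smith normal form has invariant factors (1,1,1,1,1,1,1).

From H_k ≅ ker(∂_k) / im(∂_{k+1}) we obtain:

  H_0: rank C_0 − rank ∂_1 = 6 − 5 = 1, and the invariant factors of ∂_1 are all 1, so H_0 ≅ Z.
  H_1: rank ker ∂_1 − rank ∂_2 = (12 − 5) − 7 = 0, and the invariant factors of ∂_2 are all 1, so H_1 ≅ 0.
  H_2: rank ker ∂_2 − rank ∂_3 = (8 − 7) − 0 = 1, and there is no ∂_3, so H_2 ≅ Z.

As a check, the Euler characteristic is 6 − 12 + 8 = 2, which agrees with 1 − 0 + 1 = 2.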